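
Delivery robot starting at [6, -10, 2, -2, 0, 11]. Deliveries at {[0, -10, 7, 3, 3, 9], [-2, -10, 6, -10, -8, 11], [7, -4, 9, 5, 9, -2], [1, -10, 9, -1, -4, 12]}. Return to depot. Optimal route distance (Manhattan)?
142
(one optimal route: (6, -10, 2, -2, 0, 11) → (-2, -10, 6, -10, -8, 11) → (1, -10, 9, -1, -4, 12) → (0, -10, 7, 3, 3, 9) → (7, -4, 9, 5, 9, -2) → (6, -10, 2, -2, 0, 11))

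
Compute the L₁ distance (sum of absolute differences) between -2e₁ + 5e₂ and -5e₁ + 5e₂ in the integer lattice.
3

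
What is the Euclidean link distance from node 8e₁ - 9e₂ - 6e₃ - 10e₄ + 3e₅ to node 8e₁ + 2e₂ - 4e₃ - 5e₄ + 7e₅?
12.8841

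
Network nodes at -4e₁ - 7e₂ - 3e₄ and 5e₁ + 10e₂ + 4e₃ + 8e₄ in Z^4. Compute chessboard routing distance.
17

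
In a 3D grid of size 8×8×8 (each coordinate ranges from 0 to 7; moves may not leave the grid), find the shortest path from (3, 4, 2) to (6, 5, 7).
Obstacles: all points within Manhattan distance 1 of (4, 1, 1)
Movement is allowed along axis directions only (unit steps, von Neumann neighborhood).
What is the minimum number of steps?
9
(one shortest path: (3, 4, 2) → (4, 4, 2) → (5, 4, 2) → (6, 4, 2) → (6, 5, 2) → (6, 5, 3) → (6, 5, 4) → (6, 5, 5) → (6, 5, 6) → (6, 5, 7))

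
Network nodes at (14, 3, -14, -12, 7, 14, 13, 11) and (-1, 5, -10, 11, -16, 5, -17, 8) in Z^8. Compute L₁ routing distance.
109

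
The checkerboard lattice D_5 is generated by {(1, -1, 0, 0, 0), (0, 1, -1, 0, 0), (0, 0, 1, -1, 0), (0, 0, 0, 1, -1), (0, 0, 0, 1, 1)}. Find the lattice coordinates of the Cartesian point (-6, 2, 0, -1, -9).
-6b₁ - 4b₂ - 4b₃ + 2b₄ - 7b₅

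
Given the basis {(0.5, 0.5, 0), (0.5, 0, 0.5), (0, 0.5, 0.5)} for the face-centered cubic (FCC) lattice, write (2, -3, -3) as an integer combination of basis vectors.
2b₁ + 2b₂ - 8b₃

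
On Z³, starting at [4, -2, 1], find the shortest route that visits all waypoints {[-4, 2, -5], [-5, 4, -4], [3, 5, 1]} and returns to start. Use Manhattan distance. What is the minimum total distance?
44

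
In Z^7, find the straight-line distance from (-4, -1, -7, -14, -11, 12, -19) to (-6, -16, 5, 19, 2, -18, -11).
50.9411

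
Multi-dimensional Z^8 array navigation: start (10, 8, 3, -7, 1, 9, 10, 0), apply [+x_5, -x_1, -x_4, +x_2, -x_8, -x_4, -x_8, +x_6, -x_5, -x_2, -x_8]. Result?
(9, 8, 3, -9, 1, 10, 10, -3)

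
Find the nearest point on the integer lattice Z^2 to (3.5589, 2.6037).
(4, 3)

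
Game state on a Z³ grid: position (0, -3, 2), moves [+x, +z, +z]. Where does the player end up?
(1, -3, 4)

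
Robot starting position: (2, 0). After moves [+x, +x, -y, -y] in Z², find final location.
(4, -2)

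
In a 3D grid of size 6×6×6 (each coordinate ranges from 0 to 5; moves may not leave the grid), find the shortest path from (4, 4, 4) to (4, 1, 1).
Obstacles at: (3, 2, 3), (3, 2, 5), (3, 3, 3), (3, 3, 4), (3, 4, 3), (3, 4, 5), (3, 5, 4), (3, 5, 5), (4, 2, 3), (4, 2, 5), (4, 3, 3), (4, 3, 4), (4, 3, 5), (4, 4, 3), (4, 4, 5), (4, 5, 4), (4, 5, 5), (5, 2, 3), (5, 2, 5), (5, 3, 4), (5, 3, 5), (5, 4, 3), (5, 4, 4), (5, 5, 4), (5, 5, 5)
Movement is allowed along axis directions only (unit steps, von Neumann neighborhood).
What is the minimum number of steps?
10
(one shortest path: (4, 4, 4) → (3, 4, 4) → (2, 4, 4) → (2, 3, 4) → (2, 2, 4) → (3, 2, 4) → (4, 2, 4) → (4, 1, 4) → (4, 1, 3) → (4, 1, 2) → (4, 1, 1))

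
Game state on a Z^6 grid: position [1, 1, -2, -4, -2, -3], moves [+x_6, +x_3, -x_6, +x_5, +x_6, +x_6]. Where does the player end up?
(1, 1, -1, -4, -1, -1)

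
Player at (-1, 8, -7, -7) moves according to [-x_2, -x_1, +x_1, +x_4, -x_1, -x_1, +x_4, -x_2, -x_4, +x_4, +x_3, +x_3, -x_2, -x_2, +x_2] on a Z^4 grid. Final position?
(-3, 5, -5, -5)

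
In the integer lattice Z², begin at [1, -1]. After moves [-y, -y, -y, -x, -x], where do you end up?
(-1, -4)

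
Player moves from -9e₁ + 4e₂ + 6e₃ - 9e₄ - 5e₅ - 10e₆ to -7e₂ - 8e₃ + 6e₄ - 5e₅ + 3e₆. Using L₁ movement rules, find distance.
62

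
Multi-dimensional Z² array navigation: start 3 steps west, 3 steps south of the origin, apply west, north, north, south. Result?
(-4, -2)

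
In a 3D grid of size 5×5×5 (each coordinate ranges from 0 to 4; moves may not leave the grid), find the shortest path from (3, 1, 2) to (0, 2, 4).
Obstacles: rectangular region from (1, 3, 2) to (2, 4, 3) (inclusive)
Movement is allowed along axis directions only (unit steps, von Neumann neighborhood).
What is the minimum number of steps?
6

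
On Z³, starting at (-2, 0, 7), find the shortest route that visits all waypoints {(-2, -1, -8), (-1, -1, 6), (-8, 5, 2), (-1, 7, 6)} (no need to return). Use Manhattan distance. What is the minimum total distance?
46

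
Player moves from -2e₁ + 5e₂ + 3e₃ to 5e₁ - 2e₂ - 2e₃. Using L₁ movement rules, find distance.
19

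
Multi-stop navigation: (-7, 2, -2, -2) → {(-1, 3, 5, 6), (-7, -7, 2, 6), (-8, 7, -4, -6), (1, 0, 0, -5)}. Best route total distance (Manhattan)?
73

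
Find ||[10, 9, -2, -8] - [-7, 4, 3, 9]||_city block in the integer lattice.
44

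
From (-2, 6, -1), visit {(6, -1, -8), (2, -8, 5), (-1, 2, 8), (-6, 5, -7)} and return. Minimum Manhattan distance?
84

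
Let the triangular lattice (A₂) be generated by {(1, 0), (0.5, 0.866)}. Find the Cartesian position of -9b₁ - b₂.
(-9.5, -0.866)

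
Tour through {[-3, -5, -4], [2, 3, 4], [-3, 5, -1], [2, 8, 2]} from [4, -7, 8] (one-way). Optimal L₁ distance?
47
(one optimal route: (4, -7, 8) → (2, 3, 4) → (2, 8, 2) → (-3, 5, -1) → (-3, -5, -4))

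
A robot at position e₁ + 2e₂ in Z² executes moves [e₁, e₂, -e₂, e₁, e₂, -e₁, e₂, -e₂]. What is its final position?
(2, 3)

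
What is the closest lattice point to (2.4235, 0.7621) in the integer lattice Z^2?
(2, 1)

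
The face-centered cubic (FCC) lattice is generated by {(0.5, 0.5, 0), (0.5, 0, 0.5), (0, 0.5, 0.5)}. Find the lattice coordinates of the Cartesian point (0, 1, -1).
2b₁ - 2b₂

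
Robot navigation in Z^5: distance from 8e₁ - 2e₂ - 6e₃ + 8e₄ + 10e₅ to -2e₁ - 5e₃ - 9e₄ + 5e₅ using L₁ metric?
35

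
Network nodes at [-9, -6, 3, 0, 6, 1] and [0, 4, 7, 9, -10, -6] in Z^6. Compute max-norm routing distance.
16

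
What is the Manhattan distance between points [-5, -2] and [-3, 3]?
7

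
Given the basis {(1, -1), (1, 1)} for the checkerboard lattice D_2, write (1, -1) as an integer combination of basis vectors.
b₁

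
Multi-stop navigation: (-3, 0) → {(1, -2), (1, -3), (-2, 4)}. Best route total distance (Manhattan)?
15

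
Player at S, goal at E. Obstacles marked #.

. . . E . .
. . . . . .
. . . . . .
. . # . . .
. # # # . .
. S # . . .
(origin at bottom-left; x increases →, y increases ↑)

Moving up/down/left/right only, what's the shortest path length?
9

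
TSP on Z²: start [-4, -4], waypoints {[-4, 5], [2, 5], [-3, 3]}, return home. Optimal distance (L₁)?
30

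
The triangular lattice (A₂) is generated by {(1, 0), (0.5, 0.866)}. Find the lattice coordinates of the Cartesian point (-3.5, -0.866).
-3b₁ - b₂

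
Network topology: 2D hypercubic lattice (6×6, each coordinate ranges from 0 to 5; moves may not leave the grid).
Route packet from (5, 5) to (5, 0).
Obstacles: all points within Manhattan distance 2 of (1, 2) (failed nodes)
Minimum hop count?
5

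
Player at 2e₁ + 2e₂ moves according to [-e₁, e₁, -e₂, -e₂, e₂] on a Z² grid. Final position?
(2, 1)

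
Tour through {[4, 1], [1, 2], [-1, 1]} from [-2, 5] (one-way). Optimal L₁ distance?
12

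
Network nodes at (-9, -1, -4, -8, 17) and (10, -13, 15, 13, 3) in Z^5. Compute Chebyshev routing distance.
21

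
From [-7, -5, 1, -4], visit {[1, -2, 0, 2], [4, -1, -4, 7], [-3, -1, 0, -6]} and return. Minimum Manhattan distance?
66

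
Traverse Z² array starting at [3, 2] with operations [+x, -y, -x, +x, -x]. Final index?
(3, 1)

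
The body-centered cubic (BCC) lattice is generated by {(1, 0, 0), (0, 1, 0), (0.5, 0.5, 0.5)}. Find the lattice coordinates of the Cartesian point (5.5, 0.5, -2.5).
8b₁ + 3b₂ - 5b₃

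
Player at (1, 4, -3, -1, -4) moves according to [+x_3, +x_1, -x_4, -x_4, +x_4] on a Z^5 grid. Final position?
(2, 4, -2, -2, -4)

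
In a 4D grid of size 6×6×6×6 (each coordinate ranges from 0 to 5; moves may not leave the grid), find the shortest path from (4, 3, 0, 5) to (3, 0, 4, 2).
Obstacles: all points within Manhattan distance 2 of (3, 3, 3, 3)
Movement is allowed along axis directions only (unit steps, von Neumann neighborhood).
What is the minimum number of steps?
11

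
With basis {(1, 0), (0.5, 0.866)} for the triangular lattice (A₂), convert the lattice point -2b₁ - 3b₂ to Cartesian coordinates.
(-3.5, -2.598)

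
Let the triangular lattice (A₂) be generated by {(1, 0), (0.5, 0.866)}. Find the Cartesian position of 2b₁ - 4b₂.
(0, -3.464)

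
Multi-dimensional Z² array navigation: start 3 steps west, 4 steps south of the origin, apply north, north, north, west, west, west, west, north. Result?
(-7, 0)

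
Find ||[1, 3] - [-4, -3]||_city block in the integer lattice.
11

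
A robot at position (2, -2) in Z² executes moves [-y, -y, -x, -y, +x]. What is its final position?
(2, -5)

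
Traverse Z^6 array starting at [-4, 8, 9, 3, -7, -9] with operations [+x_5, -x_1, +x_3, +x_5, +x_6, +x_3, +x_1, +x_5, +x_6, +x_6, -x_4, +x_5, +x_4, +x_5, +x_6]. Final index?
(-4, 8, 11, 3, -2, -5)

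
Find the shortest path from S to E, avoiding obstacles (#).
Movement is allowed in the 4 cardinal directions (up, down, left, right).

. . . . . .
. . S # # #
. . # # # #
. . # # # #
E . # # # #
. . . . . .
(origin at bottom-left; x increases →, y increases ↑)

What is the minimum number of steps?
5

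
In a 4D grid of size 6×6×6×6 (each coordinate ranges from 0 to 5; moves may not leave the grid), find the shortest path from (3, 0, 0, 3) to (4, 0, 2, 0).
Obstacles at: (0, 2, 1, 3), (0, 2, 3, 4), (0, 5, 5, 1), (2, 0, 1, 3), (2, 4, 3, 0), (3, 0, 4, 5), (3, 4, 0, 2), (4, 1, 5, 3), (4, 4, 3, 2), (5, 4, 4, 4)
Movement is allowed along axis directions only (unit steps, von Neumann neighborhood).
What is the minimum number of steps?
6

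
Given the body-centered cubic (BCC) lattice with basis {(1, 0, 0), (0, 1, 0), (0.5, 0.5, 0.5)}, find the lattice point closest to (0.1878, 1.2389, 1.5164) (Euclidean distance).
(0.5, 1.5, 1.5)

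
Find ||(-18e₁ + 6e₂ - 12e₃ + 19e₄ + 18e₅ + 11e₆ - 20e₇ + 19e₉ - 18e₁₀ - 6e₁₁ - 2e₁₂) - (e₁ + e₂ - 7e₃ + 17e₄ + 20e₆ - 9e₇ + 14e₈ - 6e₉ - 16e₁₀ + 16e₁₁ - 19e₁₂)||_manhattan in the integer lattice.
149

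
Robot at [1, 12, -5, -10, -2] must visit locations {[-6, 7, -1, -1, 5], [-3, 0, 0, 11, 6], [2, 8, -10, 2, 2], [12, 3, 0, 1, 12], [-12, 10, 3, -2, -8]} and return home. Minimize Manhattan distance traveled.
184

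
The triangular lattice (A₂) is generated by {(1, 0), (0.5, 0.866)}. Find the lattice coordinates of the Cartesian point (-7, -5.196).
-4b₁ - 6b₂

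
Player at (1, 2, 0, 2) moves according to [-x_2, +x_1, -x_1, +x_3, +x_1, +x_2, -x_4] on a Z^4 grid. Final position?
(2, 2, 1, 1)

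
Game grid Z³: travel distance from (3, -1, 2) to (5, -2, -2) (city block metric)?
7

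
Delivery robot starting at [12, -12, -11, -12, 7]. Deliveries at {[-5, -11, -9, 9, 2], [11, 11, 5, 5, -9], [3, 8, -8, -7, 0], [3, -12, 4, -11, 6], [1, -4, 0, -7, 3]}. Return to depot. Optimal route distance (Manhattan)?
230
(one optimal route: (12, -12, -11, -12, 7) → (-5, -11, -9, 9, 2) → (11, 11, 5, 5, -9) → (3, 8, -8, -7, 0) → (1, -4, 0, -7, 3) → (3, -12, 4, -11, 6) → (12, -12, -11, -12, 7))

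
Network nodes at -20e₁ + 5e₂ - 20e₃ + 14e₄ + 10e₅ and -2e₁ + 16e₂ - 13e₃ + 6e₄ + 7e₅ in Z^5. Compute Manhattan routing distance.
47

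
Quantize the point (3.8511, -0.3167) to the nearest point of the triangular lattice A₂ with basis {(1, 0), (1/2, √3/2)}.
(4, 0)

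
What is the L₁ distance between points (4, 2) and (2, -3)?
7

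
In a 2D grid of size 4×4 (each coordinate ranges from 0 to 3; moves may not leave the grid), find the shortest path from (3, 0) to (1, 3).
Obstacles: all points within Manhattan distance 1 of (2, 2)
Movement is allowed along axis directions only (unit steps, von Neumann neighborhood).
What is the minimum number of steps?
7
(one shortest path: (3, 0) → (2, 0) → (1, 0) → (0, 0) → (0, 1) → (0, 2) → (0, 3) → (1, 3))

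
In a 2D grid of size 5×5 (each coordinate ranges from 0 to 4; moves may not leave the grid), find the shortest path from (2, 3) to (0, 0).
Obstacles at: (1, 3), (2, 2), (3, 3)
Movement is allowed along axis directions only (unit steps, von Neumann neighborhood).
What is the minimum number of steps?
7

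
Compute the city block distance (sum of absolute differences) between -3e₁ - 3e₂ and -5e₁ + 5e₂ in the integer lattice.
10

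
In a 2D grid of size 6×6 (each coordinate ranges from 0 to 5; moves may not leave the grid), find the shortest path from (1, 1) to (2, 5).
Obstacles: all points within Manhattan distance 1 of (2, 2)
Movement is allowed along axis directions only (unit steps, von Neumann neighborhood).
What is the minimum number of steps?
7
(one shortest path: (1, 1) → (0, 1) → (0, 2) → (0, 3) → (1, 3) → (1, 4) → (2, 4) → (2, 5))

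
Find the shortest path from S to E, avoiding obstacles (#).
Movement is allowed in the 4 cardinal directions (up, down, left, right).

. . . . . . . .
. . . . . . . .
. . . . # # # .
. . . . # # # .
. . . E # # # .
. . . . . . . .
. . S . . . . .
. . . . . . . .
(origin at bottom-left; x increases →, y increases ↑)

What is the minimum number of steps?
3
(one shortest path: (2, 1) → (3, 1) → (3, 2) → (3, 3))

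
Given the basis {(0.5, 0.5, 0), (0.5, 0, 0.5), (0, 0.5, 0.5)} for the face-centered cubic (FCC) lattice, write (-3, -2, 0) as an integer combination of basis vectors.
-5b₁ - b₂ + b₃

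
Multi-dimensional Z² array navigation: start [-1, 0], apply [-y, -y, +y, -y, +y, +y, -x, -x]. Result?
(-3, 0)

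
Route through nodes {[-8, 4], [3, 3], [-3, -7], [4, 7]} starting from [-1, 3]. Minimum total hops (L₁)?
40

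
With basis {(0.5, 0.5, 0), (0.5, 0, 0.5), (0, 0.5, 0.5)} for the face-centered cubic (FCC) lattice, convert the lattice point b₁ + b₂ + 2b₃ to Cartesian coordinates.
(1, 1.5, 1.5)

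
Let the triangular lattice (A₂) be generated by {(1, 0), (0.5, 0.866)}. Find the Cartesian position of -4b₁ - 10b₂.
(-9, -8.66)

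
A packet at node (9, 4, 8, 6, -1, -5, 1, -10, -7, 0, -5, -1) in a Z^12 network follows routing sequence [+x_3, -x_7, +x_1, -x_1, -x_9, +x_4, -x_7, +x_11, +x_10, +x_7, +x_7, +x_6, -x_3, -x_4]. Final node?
(9, 4, 8, 6, -1, -4, 1, -10, -8, 1, -4, -1)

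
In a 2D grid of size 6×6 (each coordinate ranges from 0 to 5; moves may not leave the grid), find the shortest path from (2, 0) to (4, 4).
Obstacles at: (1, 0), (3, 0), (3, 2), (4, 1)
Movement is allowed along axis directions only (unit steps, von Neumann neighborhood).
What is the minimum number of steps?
6
(one shortest path: (2, 0) → (2, 1) → (2, 2) → (2, 3) → (3, 3) → (4, 3) → (4, 4))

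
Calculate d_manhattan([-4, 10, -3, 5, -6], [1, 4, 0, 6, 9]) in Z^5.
30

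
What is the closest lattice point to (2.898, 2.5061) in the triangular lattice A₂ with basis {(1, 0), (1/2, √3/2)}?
(2.5, 2.598)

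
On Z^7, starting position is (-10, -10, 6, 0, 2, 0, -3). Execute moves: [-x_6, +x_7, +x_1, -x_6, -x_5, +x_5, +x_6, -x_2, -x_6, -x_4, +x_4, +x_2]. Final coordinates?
(-9, -10, 6, 0, 2, -2, -2)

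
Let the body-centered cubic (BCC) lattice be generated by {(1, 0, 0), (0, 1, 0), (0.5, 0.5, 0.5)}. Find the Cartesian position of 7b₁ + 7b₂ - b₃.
(6.5, 6.5, -0.5)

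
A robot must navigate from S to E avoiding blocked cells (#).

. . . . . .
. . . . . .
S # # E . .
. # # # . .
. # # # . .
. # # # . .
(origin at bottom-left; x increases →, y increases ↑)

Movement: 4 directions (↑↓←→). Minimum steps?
5
(one shortest path: (0, 3) → (0, 4) → (1, 4) → (2, 4) → (3, 4) → (3, 3))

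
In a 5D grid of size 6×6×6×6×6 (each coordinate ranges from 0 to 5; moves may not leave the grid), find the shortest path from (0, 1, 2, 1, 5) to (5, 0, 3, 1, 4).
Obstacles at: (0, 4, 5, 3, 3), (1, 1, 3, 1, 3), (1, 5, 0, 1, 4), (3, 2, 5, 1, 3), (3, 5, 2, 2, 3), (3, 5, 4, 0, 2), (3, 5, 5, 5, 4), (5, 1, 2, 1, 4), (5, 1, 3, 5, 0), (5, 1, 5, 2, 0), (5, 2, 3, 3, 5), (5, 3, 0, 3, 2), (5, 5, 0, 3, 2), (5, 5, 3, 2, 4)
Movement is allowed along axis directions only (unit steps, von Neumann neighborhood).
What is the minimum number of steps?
8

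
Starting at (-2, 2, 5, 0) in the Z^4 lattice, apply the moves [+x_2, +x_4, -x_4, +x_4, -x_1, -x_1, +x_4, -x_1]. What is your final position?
(-5, 3, 5, 2)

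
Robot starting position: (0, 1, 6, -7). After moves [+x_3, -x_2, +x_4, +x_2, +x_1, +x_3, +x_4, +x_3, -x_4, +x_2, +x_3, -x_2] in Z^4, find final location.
(1, 1, 10, -6)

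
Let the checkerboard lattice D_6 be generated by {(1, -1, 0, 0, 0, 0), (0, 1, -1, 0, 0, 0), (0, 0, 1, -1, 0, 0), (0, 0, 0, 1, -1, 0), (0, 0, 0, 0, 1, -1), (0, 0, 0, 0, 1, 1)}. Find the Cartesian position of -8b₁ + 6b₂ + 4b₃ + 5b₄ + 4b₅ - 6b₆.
(-8, 14, -2, 1, -7, -10)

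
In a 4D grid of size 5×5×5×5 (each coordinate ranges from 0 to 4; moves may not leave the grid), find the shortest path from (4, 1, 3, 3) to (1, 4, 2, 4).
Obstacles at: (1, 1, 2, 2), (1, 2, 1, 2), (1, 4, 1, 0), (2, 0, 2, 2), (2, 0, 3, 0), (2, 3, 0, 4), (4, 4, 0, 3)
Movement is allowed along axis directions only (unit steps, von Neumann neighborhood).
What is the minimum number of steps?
8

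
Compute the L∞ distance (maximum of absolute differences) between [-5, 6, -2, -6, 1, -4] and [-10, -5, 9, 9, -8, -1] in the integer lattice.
15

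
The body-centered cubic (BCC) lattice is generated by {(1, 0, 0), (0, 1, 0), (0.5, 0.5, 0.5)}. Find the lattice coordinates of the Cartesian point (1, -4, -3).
4b₁ - b₂ - 6b₃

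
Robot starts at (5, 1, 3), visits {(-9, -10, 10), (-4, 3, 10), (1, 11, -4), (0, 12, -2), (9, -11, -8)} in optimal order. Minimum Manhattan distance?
105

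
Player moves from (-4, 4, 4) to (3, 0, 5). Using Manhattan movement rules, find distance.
12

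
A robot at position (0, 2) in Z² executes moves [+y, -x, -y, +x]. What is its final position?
(0, 2)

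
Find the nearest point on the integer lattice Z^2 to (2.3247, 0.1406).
(2, 0)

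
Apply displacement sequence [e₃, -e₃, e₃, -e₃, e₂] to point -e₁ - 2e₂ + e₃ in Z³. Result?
(-1, -1, 1)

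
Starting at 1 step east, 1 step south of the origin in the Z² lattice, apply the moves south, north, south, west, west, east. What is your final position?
(0, -2)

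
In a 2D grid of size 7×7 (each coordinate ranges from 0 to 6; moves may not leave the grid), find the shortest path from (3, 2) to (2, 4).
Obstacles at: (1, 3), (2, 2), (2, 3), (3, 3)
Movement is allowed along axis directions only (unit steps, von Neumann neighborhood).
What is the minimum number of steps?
5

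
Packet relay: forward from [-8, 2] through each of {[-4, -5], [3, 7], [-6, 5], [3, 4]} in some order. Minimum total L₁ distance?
35
(one optimal route: (-8, 2) → (-6, 5) → (3, 7) → (3, 4) → (-4, -5))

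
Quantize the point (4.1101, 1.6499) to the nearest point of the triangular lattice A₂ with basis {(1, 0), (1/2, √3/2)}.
(4, 1.732)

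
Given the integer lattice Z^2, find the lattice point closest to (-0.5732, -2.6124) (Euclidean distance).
(-1, -3)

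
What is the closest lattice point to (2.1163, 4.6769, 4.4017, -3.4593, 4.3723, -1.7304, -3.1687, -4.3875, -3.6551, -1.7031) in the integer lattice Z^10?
(2, 5, 4, -3, 4, -2, -3, -4, -4, -2)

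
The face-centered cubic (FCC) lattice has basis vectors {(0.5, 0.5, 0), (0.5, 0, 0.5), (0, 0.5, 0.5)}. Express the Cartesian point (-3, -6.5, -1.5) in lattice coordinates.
-8b₁ + 2b₂ - 5b₃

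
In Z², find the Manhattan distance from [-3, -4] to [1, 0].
8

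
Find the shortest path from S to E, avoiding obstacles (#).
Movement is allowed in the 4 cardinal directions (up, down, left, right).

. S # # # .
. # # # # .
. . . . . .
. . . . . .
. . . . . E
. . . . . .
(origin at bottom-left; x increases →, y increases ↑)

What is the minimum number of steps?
10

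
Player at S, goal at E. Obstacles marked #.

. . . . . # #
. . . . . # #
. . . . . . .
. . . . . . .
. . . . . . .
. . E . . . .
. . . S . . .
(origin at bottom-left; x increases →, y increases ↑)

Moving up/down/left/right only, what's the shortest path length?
2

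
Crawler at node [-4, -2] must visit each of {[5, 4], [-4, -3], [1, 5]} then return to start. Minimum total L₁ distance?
34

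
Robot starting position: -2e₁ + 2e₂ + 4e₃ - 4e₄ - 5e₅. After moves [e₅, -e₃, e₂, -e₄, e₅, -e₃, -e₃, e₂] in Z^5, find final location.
(-2, 4, 1, -5, -3)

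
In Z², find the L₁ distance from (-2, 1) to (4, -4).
11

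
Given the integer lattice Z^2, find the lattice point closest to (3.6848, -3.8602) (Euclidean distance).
(4, -4)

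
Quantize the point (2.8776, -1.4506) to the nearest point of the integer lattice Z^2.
(3, -1)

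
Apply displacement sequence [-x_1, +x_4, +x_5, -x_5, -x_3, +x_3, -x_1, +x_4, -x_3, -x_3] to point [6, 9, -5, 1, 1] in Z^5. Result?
(4, 9, -7, 3, 1)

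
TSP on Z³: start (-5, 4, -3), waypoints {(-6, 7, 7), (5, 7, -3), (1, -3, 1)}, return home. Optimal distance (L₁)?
68
(one optimal route: (-5, 4, -3) → (-6, 7, 7) → (1, -3, 1) → (5, 7, -3) → (-5, 4, -3))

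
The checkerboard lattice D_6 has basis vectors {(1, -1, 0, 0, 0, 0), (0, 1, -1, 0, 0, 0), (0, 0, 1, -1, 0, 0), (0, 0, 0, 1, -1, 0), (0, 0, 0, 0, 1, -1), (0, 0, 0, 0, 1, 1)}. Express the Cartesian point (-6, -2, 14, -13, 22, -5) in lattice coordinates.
-6b₁ - 8b₂ + 6b₃ - 7b₄ + 10b₅ + 5b₆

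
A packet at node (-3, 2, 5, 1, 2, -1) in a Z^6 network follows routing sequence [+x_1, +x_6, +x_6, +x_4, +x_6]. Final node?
(-2, 2, 5, 2, 2, 2)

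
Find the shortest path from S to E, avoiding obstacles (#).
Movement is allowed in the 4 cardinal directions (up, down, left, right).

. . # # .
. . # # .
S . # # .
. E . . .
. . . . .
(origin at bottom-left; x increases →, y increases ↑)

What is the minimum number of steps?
2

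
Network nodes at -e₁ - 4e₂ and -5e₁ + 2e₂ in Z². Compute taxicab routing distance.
10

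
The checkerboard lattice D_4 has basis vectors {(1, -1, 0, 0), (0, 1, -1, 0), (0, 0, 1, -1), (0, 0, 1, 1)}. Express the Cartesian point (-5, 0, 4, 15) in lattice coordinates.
-5b₁ - 5b₂ - 8b₃ + 7b₄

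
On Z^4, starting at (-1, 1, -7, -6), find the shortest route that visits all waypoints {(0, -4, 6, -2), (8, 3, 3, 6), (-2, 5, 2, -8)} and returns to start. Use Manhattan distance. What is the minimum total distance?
92
(one optimal route: (-1, 1, -7, -6) → (0, -4, 6, -2) → (8, 3, 3, 6) → (-2, 5, 2, -8) → (-1, 1, -7, -6))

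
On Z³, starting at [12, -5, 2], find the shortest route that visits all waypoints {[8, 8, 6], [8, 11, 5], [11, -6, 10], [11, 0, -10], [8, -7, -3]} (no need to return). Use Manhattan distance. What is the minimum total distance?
75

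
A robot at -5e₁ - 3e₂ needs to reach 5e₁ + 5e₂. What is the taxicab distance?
18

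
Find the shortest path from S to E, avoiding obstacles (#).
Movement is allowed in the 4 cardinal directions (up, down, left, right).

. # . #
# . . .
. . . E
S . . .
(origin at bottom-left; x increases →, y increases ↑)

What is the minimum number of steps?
4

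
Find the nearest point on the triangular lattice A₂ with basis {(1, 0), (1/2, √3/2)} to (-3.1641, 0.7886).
(-3.5, 0.866)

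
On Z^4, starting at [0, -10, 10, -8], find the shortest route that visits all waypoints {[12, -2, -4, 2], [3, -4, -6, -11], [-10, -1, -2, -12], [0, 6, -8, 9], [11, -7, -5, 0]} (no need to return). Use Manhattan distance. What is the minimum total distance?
119
(one optimal route: (0, -10, 10, -8) → (-10, -1, -2, -12) → (3, -4, -6, -11) → (11, -7, -5, 0) → (12, -2, -4, 2) → (0, 6, -8, 9))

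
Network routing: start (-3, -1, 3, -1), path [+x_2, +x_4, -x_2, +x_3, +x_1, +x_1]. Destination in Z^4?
(-1, -1, 4, 0)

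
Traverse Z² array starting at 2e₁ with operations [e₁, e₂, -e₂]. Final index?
(3, 0)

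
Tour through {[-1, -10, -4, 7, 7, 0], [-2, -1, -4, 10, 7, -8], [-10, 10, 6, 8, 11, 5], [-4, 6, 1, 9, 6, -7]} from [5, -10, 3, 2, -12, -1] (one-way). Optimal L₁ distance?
109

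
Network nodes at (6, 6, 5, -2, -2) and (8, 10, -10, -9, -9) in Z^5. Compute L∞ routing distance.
15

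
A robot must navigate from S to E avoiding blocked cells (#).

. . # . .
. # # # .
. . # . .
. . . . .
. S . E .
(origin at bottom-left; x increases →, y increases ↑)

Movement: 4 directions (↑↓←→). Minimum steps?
2
(one shortest path: (1, 0) → (2, 0) → (3, 0))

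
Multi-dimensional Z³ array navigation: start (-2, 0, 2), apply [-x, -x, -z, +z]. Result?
(-4, 0, 2)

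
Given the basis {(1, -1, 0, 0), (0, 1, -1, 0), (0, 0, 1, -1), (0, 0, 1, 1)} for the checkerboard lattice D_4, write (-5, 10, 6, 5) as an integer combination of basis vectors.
-5b₁ + 5b₂ + 3b₃ + 8b₄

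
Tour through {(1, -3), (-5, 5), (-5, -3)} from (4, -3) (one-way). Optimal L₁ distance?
17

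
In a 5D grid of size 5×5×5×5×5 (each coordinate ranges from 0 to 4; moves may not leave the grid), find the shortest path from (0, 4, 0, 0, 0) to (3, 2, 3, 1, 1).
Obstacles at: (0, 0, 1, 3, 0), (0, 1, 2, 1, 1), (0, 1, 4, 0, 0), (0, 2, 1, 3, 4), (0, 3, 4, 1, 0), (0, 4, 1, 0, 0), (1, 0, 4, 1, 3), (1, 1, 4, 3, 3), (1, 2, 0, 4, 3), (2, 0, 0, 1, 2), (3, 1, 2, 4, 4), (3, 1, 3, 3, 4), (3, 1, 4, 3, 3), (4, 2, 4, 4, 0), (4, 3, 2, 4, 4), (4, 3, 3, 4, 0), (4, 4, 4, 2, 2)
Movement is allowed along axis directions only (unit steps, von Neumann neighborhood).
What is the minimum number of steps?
10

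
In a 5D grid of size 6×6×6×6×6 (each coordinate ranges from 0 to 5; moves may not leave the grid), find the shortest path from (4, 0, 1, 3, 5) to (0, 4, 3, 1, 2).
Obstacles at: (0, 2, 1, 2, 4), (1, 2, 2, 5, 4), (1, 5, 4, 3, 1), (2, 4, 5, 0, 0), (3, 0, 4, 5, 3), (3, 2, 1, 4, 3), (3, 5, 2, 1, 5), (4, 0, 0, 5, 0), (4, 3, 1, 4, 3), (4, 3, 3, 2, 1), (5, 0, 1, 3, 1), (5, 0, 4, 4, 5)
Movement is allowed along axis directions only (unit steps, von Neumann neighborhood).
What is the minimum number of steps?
15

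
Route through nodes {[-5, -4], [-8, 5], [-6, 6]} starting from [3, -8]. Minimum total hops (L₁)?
26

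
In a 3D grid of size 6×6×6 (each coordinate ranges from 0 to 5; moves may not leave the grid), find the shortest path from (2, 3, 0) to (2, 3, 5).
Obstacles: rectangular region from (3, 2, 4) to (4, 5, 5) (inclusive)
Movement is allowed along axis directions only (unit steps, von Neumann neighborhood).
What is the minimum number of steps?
5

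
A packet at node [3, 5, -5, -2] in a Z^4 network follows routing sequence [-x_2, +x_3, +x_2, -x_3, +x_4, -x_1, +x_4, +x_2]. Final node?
(2, 6, -5, 0)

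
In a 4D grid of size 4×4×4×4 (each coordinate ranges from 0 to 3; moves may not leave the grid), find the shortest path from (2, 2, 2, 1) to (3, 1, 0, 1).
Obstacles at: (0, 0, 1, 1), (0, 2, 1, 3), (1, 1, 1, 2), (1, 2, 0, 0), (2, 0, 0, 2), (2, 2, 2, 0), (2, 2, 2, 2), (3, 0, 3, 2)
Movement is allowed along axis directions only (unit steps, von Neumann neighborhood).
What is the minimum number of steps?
4
(one shortest path: (2, 2, 2, 1) → (3, 2, 2, 1) → (3, 1, 2, 1) → (3, 1, 1, 1) → (3, 1, 0, 1))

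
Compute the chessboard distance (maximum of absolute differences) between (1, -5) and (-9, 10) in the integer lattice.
15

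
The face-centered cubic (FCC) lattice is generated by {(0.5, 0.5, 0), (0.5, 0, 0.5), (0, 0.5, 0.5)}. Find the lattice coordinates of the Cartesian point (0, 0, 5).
-5b₁ + 5b₂ + 5b₃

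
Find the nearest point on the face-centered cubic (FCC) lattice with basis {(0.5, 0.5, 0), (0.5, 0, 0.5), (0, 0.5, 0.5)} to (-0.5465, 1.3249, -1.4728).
(-0.5, 1, -1.5)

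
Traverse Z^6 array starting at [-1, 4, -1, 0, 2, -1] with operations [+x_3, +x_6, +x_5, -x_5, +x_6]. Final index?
(-1, 4, 0, 0, 2, 1)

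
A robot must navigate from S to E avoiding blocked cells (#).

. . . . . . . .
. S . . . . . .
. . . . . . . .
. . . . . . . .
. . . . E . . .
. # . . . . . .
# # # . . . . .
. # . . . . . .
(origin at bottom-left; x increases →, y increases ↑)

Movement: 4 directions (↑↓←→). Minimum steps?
6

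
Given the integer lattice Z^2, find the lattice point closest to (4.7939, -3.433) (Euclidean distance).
(5, -3)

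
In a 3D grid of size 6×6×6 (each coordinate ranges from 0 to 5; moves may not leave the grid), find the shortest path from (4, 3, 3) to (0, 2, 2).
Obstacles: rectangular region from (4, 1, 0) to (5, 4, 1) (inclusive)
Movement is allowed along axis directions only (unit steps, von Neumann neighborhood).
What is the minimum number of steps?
6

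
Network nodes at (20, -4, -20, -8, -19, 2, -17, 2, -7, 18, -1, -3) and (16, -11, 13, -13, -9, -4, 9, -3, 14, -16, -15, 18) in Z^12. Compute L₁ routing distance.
186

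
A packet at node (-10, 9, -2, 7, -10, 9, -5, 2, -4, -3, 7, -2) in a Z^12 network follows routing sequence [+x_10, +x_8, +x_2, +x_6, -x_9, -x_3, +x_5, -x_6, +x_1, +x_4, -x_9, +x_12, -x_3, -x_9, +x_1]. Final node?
(-8, 10, -4, 8, -9, 9, -5, 3, -7, -2, 7, -1)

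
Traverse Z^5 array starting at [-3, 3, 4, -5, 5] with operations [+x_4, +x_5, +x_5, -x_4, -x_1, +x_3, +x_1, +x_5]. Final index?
(-3, 3, 5, -5, 8)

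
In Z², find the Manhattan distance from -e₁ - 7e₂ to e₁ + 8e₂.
17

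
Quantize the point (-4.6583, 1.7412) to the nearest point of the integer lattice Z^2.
(-5, 2)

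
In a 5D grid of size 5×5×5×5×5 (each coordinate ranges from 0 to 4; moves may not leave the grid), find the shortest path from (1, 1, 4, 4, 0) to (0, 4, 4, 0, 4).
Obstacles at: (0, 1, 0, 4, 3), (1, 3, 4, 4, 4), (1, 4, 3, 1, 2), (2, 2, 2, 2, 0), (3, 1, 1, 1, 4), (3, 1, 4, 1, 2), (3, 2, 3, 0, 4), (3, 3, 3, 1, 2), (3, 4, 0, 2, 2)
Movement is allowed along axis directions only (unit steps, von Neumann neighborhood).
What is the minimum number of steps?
12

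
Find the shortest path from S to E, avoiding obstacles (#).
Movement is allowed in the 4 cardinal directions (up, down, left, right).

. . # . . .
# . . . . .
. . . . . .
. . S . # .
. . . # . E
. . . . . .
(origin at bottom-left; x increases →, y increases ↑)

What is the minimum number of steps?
6
(one shortest path: (2, 2) → (3, 2) → (3, 3) → (4, 3) → (5, 3) → (5, 2) → (5, 1))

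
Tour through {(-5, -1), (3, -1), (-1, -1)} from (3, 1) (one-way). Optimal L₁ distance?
10
(one optimal route: (3, 1) → (3, -1) → (-1, -1) → (-5, -1))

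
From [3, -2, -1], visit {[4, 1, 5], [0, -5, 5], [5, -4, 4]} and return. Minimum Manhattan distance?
36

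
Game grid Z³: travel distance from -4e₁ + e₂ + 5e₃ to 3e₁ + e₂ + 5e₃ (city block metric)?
7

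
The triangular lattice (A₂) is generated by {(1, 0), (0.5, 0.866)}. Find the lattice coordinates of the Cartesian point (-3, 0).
-3b₁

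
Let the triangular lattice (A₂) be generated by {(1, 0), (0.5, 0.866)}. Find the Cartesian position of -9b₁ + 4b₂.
(-7, 3.464)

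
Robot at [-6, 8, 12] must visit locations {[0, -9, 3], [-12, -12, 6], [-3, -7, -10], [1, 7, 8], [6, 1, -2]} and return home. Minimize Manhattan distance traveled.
126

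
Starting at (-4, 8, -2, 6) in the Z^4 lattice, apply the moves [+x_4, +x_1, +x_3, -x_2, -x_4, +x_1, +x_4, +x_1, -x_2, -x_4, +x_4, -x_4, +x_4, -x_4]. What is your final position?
(-1, 6, -1, 6)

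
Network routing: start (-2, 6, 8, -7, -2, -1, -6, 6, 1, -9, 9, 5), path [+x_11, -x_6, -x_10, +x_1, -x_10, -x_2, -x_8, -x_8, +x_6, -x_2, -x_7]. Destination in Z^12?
(-1, 4, 8, -7, -2, -1, -7, 4, 1, -11, 10, 5)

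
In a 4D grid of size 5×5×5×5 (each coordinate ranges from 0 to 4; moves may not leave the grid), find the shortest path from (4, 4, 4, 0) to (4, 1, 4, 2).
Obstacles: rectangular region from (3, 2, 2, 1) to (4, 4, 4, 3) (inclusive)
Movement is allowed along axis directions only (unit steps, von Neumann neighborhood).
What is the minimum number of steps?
5
(one shortest path: (4, 4, 4, 0) → (4, 3, 4, 0) → (4, 2, 4, 0) → (4, 1, 4, 0) → (4, 1, 4, 1) → (4, 1, 4, 2))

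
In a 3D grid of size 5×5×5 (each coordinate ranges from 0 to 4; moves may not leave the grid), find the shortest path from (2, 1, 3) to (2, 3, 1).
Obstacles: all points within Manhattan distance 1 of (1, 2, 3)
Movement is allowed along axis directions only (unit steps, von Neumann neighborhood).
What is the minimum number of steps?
4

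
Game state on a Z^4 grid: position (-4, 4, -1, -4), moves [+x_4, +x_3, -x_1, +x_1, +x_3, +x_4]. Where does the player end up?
(-4, 4, 1, -2)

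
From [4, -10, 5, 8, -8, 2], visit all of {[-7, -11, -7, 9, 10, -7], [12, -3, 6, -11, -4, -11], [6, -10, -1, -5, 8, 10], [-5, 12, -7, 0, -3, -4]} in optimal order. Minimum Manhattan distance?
212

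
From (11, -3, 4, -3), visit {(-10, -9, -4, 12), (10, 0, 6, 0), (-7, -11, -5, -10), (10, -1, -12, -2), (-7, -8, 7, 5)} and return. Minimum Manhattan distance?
152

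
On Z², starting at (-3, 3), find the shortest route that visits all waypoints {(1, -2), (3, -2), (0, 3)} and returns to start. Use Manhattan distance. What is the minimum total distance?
22
(one optimal route: (-3, 3) → (1, -2) → (3, -2) → (0, 3) → (-3, 3))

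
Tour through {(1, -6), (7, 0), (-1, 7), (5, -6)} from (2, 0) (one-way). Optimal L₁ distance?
32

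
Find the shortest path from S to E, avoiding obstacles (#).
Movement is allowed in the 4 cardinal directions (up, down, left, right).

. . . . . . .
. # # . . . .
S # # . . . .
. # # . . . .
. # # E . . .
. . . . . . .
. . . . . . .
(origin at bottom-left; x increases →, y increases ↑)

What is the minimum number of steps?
7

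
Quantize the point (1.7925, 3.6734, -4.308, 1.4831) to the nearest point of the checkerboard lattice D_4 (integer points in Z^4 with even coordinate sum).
(2, 4, -4, 2)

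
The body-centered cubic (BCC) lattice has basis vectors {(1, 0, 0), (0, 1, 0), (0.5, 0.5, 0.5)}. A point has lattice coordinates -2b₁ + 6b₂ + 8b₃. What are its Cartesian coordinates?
(2, 10, 4)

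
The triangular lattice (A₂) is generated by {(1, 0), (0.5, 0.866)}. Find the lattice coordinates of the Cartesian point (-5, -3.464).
-3b₁ - 4b₂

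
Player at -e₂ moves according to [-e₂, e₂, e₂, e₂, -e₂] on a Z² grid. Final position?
(0, 0)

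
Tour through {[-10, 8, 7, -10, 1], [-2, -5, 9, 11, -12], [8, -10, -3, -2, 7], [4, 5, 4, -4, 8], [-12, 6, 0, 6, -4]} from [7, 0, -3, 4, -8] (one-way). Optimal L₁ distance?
169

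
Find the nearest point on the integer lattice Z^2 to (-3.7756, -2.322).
(-4, -2)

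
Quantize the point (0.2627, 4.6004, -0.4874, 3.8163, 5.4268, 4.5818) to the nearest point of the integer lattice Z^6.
(0, 5, 0, 4, 5, 5)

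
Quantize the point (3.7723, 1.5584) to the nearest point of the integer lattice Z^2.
(4, 2)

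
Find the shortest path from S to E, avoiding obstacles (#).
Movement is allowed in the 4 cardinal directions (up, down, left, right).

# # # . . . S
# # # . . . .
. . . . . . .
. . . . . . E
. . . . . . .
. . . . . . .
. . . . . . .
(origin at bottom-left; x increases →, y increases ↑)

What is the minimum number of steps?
3
(one shortest path: (6, 6) → (6, 5) → (6, 4) → (6, 3))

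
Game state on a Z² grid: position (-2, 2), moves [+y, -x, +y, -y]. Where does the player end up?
(-3, 3)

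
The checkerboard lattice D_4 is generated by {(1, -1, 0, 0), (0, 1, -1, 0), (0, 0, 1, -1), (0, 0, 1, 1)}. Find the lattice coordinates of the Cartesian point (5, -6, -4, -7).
5b₁ - b₂ + b₃ - 6b₄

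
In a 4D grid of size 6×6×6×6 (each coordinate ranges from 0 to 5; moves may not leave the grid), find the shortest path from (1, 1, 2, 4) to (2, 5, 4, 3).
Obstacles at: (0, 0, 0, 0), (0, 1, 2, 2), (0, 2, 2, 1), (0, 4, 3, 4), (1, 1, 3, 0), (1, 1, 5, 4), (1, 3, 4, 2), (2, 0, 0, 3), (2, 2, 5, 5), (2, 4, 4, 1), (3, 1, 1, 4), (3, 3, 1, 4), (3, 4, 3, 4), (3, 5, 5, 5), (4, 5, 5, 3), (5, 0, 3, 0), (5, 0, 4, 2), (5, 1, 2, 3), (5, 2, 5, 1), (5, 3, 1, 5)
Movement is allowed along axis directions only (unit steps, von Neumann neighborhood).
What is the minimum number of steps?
8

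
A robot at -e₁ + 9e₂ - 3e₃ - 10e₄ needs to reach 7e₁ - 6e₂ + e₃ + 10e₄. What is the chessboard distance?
20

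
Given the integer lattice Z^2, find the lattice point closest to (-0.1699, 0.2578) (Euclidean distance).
(0, 0)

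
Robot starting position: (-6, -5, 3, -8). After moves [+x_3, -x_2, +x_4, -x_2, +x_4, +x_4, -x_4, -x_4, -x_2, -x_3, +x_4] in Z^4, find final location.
(-6, -8, 3, -6)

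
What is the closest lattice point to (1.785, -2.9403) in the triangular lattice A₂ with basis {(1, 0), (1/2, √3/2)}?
(1.5, -2.598)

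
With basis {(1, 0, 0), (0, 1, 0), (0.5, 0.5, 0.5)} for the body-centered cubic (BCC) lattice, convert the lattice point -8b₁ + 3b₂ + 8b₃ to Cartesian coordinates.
(-4, 7, 4)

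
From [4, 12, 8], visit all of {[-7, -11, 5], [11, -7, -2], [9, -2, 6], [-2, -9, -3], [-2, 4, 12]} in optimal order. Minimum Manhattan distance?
87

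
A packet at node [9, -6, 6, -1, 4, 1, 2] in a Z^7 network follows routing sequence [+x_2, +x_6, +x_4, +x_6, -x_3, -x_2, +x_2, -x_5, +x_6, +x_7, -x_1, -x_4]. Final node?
(8, -5, 5, -1, 3, 4, 3)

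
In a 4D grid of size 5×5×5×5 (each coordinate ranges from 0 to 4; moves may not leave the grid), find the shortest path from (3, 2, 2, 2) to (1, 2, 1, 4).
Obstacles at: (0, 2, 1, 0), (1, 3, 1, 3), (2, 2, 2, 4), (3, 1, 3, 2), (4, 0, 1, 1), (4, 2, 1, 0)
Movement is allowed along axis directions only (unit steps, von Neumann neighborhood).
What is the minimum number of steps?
5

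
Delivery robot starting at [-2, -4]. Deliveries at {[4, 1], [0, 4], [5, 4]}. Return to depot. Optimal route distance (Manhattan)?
30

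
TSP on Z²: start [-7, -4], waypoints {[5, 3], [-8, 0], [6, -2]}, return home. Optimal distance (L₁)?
42
(one optimal route: (-7, -4) → (-8, 0) → (5, 3) → (6, -2) → (-7, -4))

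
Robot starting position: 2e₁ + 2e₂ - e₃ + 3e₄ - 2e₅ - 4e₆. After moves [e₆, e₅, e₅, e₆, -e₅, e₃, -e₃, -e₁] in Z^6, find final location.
(1, 2, -1, 3, -1, -2)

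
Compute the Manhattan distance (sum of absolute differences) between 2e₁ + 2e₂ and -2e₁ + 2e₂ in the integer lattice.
4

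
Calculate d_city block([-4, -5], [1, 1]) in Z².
11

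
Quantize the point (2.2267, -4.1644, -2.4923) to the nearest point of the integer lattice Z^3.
(2, -4, -2)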